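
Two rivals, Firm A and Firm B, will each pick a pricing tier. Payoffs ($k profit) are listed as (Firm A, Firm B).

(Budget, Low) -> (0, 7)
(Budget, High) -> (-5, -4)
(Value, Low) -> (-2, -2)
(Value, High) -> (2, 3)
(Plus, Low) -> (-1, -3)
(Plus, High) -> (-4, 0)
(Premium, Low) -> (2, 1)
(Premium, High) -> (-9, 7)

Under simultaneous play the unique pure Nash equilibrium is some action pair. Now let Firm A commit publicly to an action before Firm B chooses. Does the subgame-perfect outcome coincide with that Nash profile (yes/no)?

Work backward from Firm B's decision.
- Budget: Firm B compares 7, -4 and picks Low; Firm A would get 0.
- Value: Firm B compares -2, 3 and picks High; Firm A would get 2.
- Plus: Firm B compares -3, 0 and picks High; Firm A would get -4.
- Premium: Firm B compares 1, 7 and picks High; Firm A would get -9.
Maximizing over 0, 2, -4, -9, Firm A chooses Value. Subgame-perfect outcome: (Value, High) with payoffs (2, 3).
Under simultaneous play:
Firm A's best replies: Low→Premium; High→Value.
Firm B's best replies: Budget→Low; Value→High; Plus→High; Premium→High.
Only (Value, High) has each player best-responding; Nash payoffs (2, 3).
Sequential outcome (Value, High) coincides with the Nash profile (Value, High).

yes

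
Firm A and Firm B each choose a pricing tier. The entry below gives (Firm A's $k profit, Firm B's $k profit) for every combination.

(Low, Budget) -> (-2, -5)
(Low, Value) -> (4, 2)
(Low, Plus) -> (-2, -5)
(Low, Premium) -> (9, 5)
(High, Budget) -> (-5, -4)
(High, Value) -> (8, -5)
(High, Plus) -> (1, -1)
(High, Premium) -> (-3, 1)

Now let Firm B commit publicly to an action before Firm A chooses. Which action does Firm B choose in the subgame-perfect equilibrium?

Backward induction with Firm B moving first.
- Budget: BR = Low, leader payoff -5.
- Value: BR = High, leader payoff -5.
- Plus: BR = High, leader payoff -1.
- Premium: BR = Low, leader payoff 5.
Firm B's induced payoffs are -5, -5, -1, 5, so Firm B commits to Premium. Subgame-perfect outcome: (Low, Premium) with payoffs (9, 5).

Premium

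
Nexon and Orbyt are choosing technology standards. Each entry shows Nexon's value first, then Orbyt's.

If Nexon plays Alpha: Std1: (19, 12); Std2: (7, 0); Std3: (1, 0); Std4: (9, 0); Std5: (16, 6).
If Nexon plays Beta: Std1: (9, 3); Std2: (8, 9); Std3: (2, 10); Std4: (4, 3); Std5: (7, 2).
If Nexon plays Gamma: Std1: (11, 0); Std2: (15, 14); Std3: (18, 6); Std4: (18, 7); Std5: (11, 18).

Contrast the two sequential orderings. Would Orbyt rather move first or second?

If Nexon leads: Orbyt's best replies are Alpha→Std1, Beta→Std3, Gamma→Std5; Nexon's induced payoffs 19, 2, 11; outcome (Alpha, Std1), payoffs (19, 12).
If Orbyt leads: Nexon's best replies are Std1→Alpha, Std2→Gamma, Std3→Gamma, Std4→Gamma, Std5→Alpha; Orbyt's induced payoffs 12, 14, 6, 7, 6; outcome (Gamma, Std2), payoffs (15, 14).
Orbyt gets 14 moving first and 12 moving second, so Orbyt prefers to move first.

first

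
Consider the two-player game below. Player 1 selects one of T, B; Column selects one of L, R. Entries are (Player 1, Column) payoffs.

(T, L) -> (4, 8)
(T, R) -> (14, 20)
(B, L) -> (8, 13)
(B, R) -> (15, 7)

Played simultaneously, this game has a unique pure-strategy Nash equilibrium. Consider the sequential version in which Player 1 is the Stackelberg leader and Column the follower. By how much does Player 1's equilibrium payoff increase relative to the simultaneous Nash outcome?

Work backward from Column's decision.
- T: Column compares 8, 20 and picks R; Player 1 would get 14.
- B: Column compares 13, 7 and picks L; Player 1 would get 8.
Maximizing over 14, 8, Player 1 chooses T. Subgame-perfect outcome: (T, R) with payoffs (14, 20).
Under simultaneous play:
Player 1's best replies: L→B; R→B.
Column's best replies: T→R; B→L.
The unique mutual best reply is (B, L), giving (8, 13).
Player 1's commitment gain: 14 − 8 = 6.

6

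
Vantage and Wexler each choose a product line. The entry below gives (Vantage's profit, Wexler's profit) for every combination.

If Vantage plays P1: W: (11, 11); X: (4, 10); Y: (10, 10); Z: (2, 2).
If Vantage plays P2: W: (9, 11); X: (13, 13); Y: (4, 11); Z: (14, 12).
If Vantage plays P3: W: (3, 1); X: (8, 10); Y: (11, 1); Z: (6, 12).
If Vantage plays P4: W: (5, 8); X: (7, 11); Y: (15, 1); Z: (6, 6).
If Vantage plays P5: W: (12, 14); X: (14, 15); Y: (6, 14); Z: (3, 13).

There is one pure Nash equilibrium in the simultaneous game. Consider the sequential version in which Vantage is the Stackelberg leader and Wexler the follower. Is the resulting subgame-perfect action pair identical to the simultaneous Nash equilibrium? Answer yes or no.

yes

Wexler best-responds to each possible Vantage move:
- P1: BR = W, leader payoff 11.
- P2: BR = X, leader payoff 13.
- P3: BR = Z, leader payoff 6.
- P4: BR = X, leader payoff 7.
- P5: BR = X, leader payoff 14.
Maximizing over 11, 13, 6, 7, 14, Vantage chooses P5. Subgame-perfect outcome: (P5, X) with payoffs (14, 15).
Now find the simultaneous Nash equilibrium.
Vantage's best replies: W→P5; X→P5; Y→P4; Z→P2.
Wexler's best replies: P1→W; P2→X; P3→Z; P4→X; P5→X.
Only (P5, X) has each player best-responding; Nash payoffs (14, 15).
Sequential outcome (P5, X) coincides with the Nash profile (P5, X).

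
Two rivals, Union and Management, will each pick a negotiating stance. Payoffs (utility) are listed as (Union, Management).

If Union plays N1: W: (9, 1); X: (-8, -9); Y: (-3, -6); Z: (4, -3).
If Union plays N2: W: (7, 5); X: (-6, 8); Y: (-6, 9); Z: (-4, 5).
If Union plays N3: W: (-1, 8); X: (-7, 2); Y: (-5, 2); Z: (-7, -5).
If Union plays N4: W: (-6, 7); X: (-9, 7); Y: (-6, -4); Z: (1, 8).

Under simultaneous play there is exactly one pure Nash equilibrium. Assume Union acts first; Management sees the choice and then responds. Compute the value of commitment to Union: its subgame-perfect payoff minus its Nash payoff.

0

Work backward from Management's decision.
- N1: Management compares 1, -9, -6, -3 and picks W; Union would get 9.
- N2: Management compares 5, 8, 9, 5 and picks Y; Union would get -6.
- N3: Management compares 8, 2, 2, -5 and picks W; Union would get -1.
- N4: Management compares 7, 7, -4, 8 and picks Z; Union would get 1.
Union's induced payoffs are 9, -6, -1, 1, so Union commits to N1. Subgame-perfect outcome: (N1, W) with payoffs (9, 1).
For the simultaneous game, intersect best replies.
Union's best replies: W→N1; X→N2; Y→N1; Z→N1.
Management's best replies: N1→W; N2→Y; N3→W; N4→Z.
Only (N1, W) has each player best-responding; Nash payoffs (9, 1).
Union's commitment gain: 9 − 9 = 0.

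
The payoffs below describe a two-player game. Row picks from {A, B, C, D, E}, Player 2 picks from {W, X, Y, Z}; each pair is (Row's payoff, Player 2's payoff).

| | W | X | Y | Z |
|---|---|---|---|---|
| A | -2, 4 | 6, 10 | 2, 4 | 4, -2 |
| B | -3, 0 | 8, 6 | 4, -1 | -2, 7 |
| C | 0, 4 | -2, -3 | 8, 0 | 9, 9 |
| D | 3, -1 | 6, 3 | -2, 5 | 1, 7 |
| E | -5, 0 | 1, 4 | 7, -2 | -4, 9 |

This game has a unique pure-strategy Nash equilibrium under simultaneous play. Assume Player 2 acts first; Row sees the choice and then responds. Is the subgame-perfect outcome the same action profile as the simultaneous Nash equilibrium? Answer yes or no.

Work backward from Row's decision.
- W → Row plays D (best of -2, -3, 0, 3, -5); Player 2 gets -1.
- X → Row plays B (best of 6, 8, -2, 6, 1); Player 2 gets 6.
- Y → Row plays C (best of 2, 4, 8, -2, 7); Player 2 gets 0.
- Z → Row plays C (best of 4, -2, 9, 1, -4); Player 2 gets 9.
Among -1, 6, 0, 9, the best is 9 at Z. Subgame-perfect outcome: (C, Z) with payoffs (9, 9).
For the simultaneous game, intersect best replies.
Row's best replies: W→D; X→B; Y→C; Z→C.
Player 2's best replies: A→X; B→Z; C→Z; D→Z; E→Z.
The unique mutual best reply is (C, Z), giving (9, 9).
Sequential outcome (C, Z) coincides with the Nash profile (C, Z).

yes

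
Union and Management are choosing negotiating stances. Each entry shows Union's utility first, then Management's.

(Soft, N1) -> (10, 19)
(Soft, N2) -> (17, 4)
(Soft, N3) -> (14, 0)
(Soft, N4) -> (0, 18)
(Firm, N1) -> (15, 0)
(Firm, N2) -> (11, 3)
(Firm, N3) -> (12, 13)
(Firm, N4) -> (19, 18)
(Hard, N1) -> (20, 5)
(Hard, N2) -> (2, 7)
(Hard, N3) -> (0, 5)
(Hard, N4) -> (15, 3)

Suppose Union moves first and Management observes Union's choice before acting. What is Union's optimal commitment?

Work backward from Management's decision.
- Soft → Management plays N1 (best of 19, 4, 0, 18); Union gets 10.
- Firm → Management plays N4 (best of 0, 3, 13, 18); Union gets 19.
- Hard → Management plays N2 (best of 5, 7, 5, 3); Union gets 2.
Union's induced payoffs are 10, 19, 2, so Union commits to Firm. Subgame-perfect outcome: (Firm, N4) with payoffs (19, 18).

Firm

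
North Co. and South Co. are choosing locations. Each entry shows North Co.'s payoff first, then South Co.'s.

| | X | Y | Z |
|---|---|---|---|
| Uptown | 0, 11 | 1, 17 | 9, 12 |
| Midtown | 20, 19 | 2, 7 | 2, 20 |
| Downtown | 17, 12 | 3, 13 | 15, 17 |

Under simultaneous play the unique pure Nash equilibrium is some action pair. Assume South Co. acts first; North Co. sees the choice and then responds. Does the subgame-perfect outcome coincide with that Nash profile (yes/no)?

no

Backward induction with South Co. moving first.
- X: North Co. compares 0, 20, 17 and picks Midtown; South Co. would get 19.
- Y: North Co. compares 1, 2, 3 and picks Downtown; South Co. would get 13.
- Z: North Co. compares 9, 2, 15 and picks Downtown; South Co. would get 17.
South Co.'s induced payoffs are 19, 13, 17, so South Co. commits to X. Subgame-perfect outcome: (Midtown, X) with payoffs (20, 19).
Under simultaneous play:
North Co.'s best replies: X→Midtown; Y→Downtown; Z→Downtown.
South Co.'s best replies: Uptown→Y; Midtown→Z; Downtown→Z.
Only (Downtown, Z) has each player best-responding; Nash payoffs (15, 17).
Sequential outcome (Midtown, X) differs from the Nash profile (Downtown, Z).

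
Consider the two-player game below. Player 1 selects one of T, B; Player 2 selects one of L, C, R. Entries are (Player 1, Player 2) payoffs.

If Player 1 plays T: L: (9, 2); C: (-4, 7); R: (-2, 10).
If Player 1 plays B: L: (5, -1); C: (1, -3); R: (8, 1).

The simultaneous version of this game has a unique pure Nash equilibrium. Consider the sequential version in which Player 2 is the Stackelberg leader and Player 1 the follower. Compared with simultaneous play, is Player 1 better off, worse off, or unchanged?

better off

Backward induction with Player 2 moving first.
- L → Player 1 plays T (best of 9, 5); Player 2 gets 2.
- C → Player 1 plays B (best of -4, 1); Player 2 gets -3.
- R → Player 1 plays B (best of -2, 8); Player 2 gets 1.
Maximizing over 2, -3, 1, Player 2 chooses L. Subgame-perfect outcome: (T, L) with payoffs (9, 2).
For the simultaneous game, intersect best replies.
Player 1's best replies: L→T; C→B; R→B.
Player 2's best replies: T→R; B→R.
Only (B, R) has each player best-responding; Nash payoffs (8, 1).
Player 1 earns 9 sequentially versus 8 at the Nash outcome: better off.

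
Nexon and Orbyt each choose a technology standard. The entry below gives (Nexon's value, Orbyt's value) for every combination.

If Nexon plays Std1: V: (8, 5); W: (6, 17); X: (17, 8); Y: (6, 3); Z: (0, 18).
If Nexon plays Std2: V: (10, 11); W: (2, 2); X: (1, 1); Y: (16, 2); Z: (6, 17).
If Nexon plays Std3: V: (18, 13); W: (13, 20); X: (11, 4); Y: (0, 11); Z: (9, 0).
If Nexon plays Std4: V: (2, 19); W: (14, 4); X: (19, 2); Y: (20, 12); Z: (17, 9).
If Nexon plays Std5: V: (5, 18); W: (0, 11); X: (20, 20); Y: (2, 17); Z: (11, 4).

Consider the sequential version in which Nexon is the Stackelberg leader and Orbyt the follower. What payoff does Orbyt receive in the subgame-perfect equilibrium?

Backward induction with Nexon moving first.
- Std1: BR = Z, leader payoff 0.
- Std2: BR = Z, leader payoff 6.
- Std3: BR = W, leader payoff 13.
- Std4: BR = V, leader payoff 2.
- Std5: BR = X, leader payoff 20.
Among 0, 6, 13, 2, 20, the best is 20 at Std5. Subgame-perfect outcome: (Std5, X) with payoffs (20, 20).

20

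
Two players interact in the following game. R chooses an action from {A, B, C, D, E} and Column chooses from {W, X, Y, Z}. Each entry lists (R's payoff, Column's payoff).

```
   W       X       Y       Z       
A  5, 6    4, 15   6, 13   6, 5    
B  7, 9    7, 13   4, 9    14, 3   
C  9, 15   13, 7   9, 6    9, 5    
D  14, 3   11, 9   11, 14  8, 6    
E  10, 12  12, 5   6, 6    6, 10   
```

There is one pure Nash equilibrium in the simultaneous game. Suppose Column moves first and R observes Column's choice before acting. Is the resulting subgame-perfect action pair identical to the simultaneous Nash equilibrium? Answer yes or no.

R best-responds to each possible Column move:
- W → R plays D (best of 5, 7, 9, 14, 10); Column gets 3.
- X → R plays C (best of 4, 7, 13, 11, 12); Column gets 7.
- Y → R plays D (best of 6, 4, 9, 11, 6); Column gets 14.
- Z → R plays B (best of 6, 14, 9, 8, 6); Column gets 3.
Column's induced payoffs are 3, 7, 14, 3, so Column commits to Y. Subgame-perfect outcome: (D, Y) with payoffs (11, 14).
Under simultaneous play:
R's best replies: W→D; X→C; Y→D; Z→B.
Column's best replies: A→X; B→X; C→W; D→Y; E→W.
The unique mutual best reply is (D, Y), giving (11, 14).
Sequential outcome (D, Y) coincides with the Nash profile (D, Y).

yes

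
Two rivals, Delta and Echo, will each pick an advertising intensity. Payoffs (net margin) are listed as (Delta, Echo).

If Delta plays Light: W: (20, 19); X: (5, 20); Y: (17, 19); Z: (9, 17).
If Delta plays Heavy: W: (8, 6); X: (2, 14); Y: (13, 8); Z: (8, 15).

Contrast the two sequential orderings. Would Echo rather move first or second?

first

If Delta leads: Echo's best replies are Light→X, Heavy→Z; Delta's induced payoffs 5, 8; outcome (Heavy, Z), payoffs (8, 15).
If Echo leads: Delta's best replies are W→Light, X→Light, Y→Light, Z→Light; Echo's induced payoffs 19, 20, 19, 17; outcome (Light, X), payoffs (5, 20).
Echo gets 20 moving first and 15 moving second, so Echo prefers to move first.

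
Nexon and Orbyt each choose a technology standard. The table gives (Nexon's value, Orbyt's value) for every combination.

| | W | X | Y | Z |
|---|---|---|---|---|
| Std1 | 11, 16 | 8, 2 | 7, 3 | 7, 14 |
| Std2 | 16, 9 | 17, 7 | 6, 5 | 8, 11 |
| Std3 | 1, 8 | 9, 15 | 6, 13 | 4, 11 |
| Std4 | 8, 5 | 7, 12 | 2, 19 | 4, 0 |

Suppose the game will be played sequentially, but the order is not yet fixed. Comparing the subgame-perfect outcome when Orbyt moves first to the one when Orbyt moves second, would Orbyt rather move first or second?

second

If Nexon leads: Orbyt's best replies are Std1→W, Std2→Z, Std3→X, Std4→Y; Nexon's induced payoffs 11, 8, 9, 2; outcome (Std1, W), payoffs (11, 16).
If Orbyt leads: Nexon's best replies are W→Std2, X→Std2, Y→Std1, Z→Std2; Orbyt's induced payoffs 9, 7, 3, 11; outcome (Std2, Z), payoffs (8, 11).
Orbyt gets 11 moving first and 16 moving second, so Orbyt prefers to move second.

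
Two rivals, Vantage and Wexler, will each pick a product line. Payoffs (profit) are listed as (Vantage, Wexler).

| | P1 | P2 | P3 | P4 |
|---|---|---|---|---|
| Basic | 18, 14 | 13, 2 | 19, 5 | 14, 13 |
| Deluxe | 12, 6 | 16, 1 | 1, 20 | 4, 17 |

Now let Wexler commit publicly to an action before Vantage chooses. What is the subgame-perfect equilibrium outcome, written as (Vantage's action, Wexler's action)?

(Basic, P1)

Work backward from Vantage's decision.
- P1: Vantage compares 18, 12 and picks Basic; Wexler would get 14.
- P2: Vantage compares 13, 16 and picks Deluxe; Wexler would get 1.
- P3: Vantage compares 19, 1 and picks Basic; Wexler would get 5.
- P4: Vantage compares 14, 4 and picks Basic; Wexler would get 13.
Among 14, 1, 5, 13, the best is 14 at P1. Subgame-perfect outcome: (Basic, P1) with payoffs (18, 14).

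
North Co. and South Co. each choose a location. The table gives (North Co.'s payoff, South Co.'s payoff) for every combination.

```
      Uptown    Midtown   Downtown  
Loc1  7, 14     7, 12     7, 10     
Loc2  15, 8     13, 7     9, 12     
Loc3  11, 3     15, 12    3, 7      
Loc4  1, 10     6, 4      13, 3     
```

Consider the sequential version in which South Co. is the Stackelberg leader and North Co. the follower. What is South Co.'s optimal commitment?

Midtown

Work backward from North Co.'s decision.
- Uptown: BR = Loc2, leader payoff 8.
- Midtown: BR = Loc3, leader payoff 12.
- Downtown: BR = Loc4, leader payoff 3.
Maximizing over 8, 12, 3, South Co. chooses Midtown. Subgame-perfect outcome: (Loc3, Midtown) with payoffs (15, 12).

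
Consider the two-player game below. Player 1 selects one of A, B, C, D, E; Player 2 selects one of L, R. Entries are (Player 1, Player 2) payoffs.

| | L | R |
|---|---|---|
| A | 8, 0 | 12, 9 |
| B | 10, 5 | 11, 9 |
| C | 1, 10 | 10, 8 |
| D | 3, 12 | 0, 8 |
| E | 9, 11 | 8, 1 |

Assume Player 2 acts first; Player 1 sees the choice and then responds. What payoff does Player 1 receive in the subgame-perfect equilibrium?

Player 1 best-responds to each possible Player 2 move:
- L: BR = B, leader payoff 5.
- R: BR = A, leader payoff 9.
Among 5, 9, the best is 9 at R. Subgame-perfect outcome: (A, R) with payoffs (12, 9).

12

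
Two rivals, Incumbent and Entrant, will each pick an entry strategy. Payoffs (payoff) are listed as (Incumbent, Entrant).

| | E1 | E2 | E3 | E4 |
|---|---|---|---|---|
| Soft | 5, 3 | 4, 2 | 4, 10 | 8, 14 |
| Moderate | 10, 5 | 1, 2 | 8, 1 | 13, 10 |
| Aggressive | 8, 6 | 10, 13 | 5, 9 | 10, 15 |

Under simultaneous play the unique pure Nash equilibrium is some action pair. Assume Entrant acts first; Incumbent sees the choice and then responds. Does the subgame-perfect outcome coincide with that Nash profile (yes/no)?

Work backward from Incumbent's decision.
- E1: Incumbent compares 5, 10, 8 and picks Moderate; Entrant would get 5.
- E2: Incumbent compares 4, 1, 10 and picks Aggressive; Entrant would get 13.
- E3: Incumbent compares 4, 8, 5 and picks Moderate; Entrant would get 1.
- E4: Incumbent compares 8, 13, 10 and picks Moderate; Entrant would get 10.
Maximizing over 5, 13, 1, 10, Entrant chooses E2. Subgame-perfect outcome: (Aggressive, E2) with payoffs (10, 13).
Under simultaneous play:
Incumbent's best replies: E1→Moderate; E2→Aggressive; E3→Moderate; E4→Moderate.
Entrant's best replies: Soft→E4; Moderate→E4; Aggressive→E4.
Only (Moderate, E4) has each player best-responding; Nash payoffs (13, 10).
Sequential outcome (Aggressive, E2) differs from the Nash profile (Moderate, E4).

no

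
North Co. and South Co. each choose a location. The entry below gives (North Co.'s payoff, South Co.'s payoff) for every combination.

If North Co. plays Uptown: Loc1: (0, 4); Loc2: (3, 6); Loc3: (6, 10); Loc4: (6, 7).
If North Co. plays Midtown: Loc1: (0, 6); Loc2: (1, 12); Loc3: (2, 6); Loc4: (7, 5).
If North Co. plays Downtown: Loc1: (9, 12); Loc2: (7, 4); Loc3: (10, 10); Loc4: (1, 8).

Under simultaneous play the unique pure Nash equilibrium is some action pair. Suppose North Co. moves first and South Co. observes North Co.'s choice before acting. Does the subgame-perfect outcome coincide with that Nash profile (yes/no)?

Backward induction with North Co. moving first.
- Uptown: BR = Loc3, leader payoff 6.
- Midtown: BR = Loc2, leader payoff 1.
- Downtown: BR = Loc1, leader payoff 9.
Maximizing over 6, 1, 9, North Co. chooses Downtown. Subgame-perfect outcome: (Downtown, Loc1) with payoffs (9, 12).
For the simultaneous game, intersect best replies.
North Co.'s best replies: Loc1→Downtown; Loc2→Downtown; Loc3→Downtown; Loc4→Midtown.
South Co.'s best replies: Uptown→Loc3; Midtown→Loc2; Downtown→Loc1.
The unique mutual best reply is (Downtown, Loc1), giving (9, 12).
Sequential outcome (Downtown, Loc1) coincides with the Nash profile (Downtown, Loc1).

yes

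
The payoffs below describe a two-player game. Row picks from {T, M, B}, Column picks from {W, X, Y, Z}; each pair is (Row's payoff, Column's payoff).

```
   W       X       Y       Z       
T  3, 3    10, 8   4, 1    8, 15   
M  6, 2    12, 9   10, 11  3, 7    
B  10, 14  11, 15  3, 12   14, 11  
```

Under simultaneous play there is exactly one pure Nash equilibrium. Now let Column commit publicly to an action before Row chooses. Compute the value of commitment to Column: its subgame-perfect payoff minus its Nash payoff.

3

Backward induction with Column moving first.
- W: Row compares 3, 6, 10 and picks B; Column would get 14.
- X: Row compares 10, 12, 11 and picks M; Column would get 9.
- Y: Row compares 4, 10, 3 and picks M; Column would get 11.
- Z: Row compares 8, 3, 14 and picks B; Column would get 11.
Column's induced payoffs are 14, 9, 11, 11, so Column commits to W. Subgame-perfect outcome: (B, W) with payoffs (10, 14).
Under simultaneous play:
Row's best replies: W→B; X→M; Y→M; Z→B.
Column's best replies: T→Z; M→Y; B→X.
Only (M, Y) has each player best-responding; Nash payoffs (10, 11).
Column's commitment gain: 14 − 11 = 3.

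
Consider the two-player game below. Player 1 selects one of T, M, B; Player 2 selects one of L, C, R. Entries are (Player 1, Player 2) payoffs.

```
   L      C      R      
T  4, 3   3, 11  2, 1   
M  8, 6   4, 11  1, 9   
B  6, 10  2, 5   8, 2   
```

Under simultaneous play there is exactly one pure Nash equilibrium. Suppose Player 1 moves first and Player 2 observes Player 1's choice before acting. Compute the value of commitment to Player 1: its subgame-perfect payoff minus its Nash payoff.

2

Player 2 best-responds to each possible Player 1 move:
- T: BR = C, leader payoff 3.
- M: BR = C, leader payoff 4.
- B: BR = L, leader payoff 6.
Player 1's induced payoffs are 3, 4, 6, so Player 1 commits to B. Subgame-perfect outcome: (B, L) with payoffs (6, 10).
For the simultaneous game, intersect best replies.
Player 1's best replies: L→M; C→M; R→B.
Player 2's best replies: T→C; M→C; B→L.
Only (M, C) has each player best-responding; Nash payoffs (4, 11).
Player 1's commitment gain: 6 − 4 = 2.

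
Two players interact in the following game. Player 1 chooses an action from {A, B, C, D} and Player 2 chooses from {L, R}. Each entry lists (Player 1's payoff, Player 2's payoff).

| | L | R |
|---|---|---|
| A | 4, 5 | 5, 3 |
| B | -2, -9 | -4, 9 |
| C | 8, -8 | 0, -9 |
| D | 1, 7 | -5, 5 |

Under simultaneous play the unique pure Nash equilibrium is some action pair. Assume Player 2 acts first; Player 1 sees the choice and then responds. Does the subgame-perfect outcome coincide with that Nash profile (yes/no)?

no

Backward induction with Player 2 moving first.
- L → Player 1 plays C (best of 4, -2, 8, 1); Player 2 gets -8.
- R → Player 1 plays A (best of 5, -4, 0, -5); Player 2 gets 3.
Player 2's induced payoffs are -8, 3, so Player 2 commits to R. Subgame-perfect outcome: (A, R) with payoffs (5, 3).
Under simultaneous play:
Player 1's best replies: L→C; R→A.
Player 2's best replies: A→L; B→R; C→L; D→L.
The unique mutual best reply is (C, L), giving (8, -8).
Sequential outcome (A, R) differs from the Nash profile (C, L).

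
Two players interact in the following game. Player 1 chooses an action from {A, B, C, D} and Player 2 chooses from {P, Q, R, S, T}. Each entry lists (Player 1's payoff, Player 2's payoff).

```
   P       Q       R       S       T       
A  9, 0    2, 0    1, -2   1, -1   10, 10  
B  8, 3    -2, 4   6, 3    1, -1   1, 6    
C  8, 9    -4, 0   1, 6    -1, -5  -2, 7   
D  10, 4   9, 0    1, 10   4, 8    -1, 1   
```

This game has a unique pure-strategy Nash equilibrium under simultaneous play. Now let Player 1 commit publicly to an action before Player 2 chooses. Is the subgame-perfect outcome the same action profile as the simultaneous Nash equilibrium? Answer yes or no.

Solve by backward induction (Player 1 leads).
- A: BR = T, leader payoff 10.
- B: BR = T, leader payoff 1.
- C: BR = P, leader payoff 8.
- D: BR = R, leader payoff 1.
Player 1's induced payoffs are 10, 1, 8, 1, so Player 1 commits to A. Subgame-perfect outcome: (A, T) with payoffs (10, 10).
Now find the simultaneous Nash equilibrium.
Player 1's best replies: P→D; Q→D; R→B; S→D; T→A.
Player 2's best replies: A→T; B→T; C→P; D→R.
The unique mutual best reply is (A, T), giving (10, 10).
Sequential outcome (A, T) coincides with the Nash profile (A, T).

yes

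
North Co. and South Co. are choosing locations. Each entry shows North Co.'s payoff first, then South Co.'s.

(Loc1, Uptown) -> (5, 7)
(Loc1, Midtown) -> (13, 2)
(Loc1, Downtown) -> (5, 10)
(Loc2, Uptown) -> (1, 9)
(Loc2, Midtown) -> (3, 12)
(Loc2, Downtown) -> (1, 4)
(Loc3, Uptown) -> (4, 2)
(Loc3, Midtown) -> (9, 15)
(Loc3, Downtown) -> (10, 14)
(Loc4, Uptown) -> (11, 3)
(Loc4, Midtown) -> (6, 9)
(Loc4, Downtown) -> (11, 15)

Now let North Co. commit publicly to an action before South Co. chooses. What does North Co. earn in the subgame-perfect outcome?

South Co. best-responds to each possible North Co. move:
- Loc1: South Co. compares 7, 2, 10 and picks Downtown; North Co. would get 5.
- Loc2: South Co. compares 9, 12, 4 and picks Midtown; North Co. would get 3.
- Loc3: South Co. compares 2, 15, 14 and picks Midtown; North Co. would get 9.
- Loc4: South Co. compares 3, 9, 15 and picks Downtown; North Co. would get 11.
North Co.'s induced payoffs are 5, 3, 9, 11, so North Co. commits to Loc4. Subgame-perfect outcome: (Loc4, Downtown) with payoffs (11, 15).

11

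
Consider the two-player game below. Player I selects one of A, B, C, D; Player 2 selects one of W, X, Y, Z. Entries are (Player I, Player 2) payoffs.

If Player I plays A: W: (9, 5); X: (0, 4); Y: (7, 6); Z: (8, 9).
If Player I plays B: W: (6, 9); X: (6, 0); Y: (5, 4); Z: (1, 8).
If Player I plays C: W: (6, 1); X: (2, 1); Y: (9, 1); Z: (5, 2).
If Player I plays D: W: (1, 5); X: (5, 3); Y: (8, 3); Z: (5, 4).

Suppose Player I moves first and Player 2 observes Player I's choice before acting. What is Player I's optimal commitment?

A

Work backward from Player 2's decision.
- A: BR = Z, leader payoff 8.
- B: BR = W, leader payoff 6.
- C: BR = Z, leader payoff 5.
- D: BR = W, leader payoff 1.
Player I's induced payoffs are 8, 6, 5, 1, so Player I commits to A. Subgame-perfect outcome: (A, Z) with payoffs (8, 9).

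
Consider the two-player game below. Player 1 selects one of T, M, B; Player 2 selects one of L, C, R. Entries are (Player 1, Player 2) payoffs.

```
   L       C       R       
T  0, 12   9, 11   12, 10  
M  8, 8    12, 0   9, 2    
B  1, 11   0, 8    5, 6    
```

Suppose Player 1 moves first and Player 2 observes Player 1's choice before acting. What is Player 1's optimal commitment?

Backward induction with Player 1 moving first.
- T: Player 2 compares 12, 11, 10 and picks L; Player 1 would get 0.
- M: Player 2 compares 8, 0, 2 and picks L; Player 1 would get 8.
- B: Player 2 compares 11, 8, 6 and picks L; Player 1 would get 1.
Among 0, 8, 1, the best is 8 at M. Subgame-perfect outcome: (M, L) with payoffs (8, 8).

M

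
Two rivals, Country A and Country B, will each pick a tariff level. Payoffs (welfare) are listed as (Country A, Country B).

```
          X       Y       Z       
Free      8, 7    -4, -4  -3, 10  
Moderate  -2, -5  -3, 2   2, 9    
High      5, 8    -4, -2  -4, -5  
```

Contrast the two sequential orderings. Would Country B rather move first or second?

If Country A leads: Country B's best replies are Free→Z, Moderate→Z, High→X; Country A's induced payoffs -3, 2, 5; outcome (High, X), payoffs (5, 8).
If Country B leads: Country A's best replies are X→Free, Y→Moderate, Z→Moderate; Country B's induced payoffs 7, 2, 9; outcome (Moderate, Z), payoffs (2, 9).
Country B gets 9 moving first and 8 moving second, so Country B prefers to move first.

first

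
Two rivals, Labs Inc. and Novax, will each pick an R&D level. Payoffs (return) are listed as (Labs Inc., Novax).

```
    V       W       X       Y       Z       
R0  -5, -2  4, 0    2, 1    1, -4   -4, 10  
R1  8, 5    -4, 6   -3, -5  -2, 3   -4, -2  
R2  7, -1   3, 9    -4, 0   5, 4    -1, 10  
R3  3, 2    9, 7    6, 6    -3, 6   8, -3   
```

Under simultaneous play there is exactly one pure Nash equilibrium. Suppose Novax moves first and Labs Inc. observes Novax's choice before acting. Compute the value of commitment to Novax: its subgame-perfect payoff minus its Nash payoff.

0

Solve by backward induction (Novax leads).
- V: Labs Inc. compares -5, 8, 7, 3 and picks R1; Novax would get 5.
- W: Labs Inc. compares 4, -4, 3, 9 and picks R3; Novax would get 7.
- X: Labs Inc. compares 2, -3, -4, 6 and picks R3; Novax would get 6.
- Y: Labs Inc. compares 1, -2, 5, -3 and picks R2; Novax would get 4.
- Z: Labs Inc. compares -4, -4, -1, 8 and picks R3; Novax would get -3.
Novax's induced payoffs are 5, 7, 6, 4, -3, so Novax commits to W. Subgame-perfect outcome: (R3, W) with payoffs (9, 7).
Now find the simultaneous Nash equilibrium.
Labs Inc.'s best replies: V→R1; W→R3; X→R3; Y→R2; Z→R3.
Novax's best replies: R0→Z; R1→W; R2→Z; R3→W.
The unique mutual best reply is (R3, W), giving (9, 7).
Novax's commitment gain: 7 − 7 = 0.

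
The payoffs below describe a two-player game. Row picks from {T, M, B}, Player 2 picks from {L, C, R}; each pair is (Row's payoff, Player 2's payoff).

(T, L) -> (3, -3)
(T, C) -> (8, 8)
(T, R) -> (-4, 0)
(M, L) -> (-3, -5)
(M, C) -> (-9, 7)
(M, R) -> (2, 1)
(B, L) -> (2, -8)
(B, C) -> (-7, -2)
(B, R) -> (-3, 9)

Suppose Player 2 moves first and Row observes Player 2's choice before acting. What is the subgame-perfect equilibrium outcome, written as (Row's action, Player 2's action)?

Solve by backward induction (Player 2 leads).
- L: Row compares 3, -3, 2 and picks T; Player 2 would get -3.
- C: Row compares 8, -9, -7 and picks T; Player 2 would get 8.
- R: Row compares -4, 2, -3 and picks M; Player 2 would get 1.
Player 2's induced payoffs are -3, 8, 1, so Player 2 commits to C. Subgame-perfect outcome: (T, C) with payoffs (8, 8).

(T, C)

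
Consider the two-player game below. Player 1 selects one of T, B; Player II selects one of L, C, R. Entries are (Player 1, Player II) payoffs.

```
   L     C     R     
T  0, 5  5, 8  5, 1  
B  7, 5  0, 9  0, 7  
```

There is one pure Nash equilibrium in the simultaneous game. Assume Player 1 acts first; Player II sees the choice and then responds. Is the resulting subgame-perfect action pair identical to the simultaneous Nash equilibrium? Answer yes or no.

Player II best-responds to each possible Player 1 move:
- T → Player II plays C (best of 5, 8, 1); Player 1 gets 5.
- B → Player II plays C (best of 5, 9, 7); Player 1 gets 0.
Among 5, 0, the best is 5 at T. Subgame-perfect outcome: (T, C) with payoffs (5, 8).
Under simultaneous play:
Player 1's best replies: L→B; C→T; R→T.
Player II's best replies: T→C; B→C.
Only (T, C) has each player best-responding; Nash payoffs (5, 8).
Sequential outcome (T, C) coincides with the Nash profile (T, C).

yes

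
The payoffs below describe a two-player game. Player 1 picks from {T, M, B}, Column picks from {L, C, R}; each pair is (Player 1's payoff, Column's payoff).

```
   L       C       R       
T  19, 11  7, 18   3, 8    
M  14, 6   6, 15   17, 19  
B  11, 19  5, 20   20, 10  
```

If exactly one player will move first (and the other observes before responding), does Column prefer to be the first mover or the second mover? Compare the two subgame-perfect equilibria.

If Player 1 leads: Column's best replies are T→C, M→R, B→C; Player 1's induced payoffs 7, 17, 5; outcome (M, R), payoffs (17, 19).
If Column leads: Player 1's best replies are L→T, C→T, R→B; Column's induced payoffs 11, 18, 10; outcome (T, C), payoffs (7, 18).
Column gets 18 moving first and 19 moving second, so Column prefers to move second.

second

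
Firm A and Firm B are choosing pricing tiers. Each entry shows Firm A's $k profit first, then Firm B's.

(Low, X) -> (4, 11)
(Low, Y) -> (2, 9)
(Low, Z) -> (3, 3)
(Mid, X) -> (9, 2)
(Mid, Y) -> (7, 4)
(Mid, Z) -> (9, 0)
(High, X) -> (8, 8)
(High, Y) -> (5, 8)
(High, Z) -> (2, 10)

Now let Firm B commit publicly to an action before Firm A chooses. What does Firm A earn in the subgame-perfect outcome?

Solve by backward induction (Firm B leads).
- X: Firm A compares 4, 9, 8 and picks Mid; Firm B would get 2.
- Y: Firm A compares 2, 7, 5 and picks Mid; Firm B would get 4.
- Z: Firm A compares 3, 9, 2 and picks Mid; Firm B would get 0.
Firm B's induced payoffs are 2, 4, 0, so Firm B commits to Y. Subgame-perfect outcome: (Mid, Y) with payoffs (7, 4).

7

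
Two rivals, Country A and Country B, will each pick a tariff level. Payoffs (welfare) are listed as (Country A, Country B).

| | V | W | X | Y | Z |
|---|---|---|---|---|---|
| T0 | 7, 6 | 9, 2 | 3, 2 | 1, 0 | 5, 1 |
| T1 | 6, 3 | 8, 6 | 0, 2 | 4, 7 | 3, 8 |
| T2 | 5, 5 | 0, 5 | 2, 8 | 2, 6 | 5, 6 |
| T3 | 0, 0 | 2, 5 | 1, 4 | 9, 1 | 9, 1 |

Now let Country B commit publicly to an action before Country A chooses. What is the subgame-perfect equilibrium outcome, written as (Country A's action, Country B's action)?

Backward induction with Country B moving first.
- V → Country A plays T0 (best of 7, 6, 5, 0); Country B gets 6.
- W → Country A plays T0 (best of 9, 8, 0, 2); Country B gets 2.
- X → Country A plays T0 (best of 3, 0, 2, 1); Country B gets 2.
- Y → Country A plays T3 (best of 1, 4, 2, 9); Country B gets 1.
- Z → Country A plays T3 (best of 5, 3, 5, 9); Country B gets 1.
Among 6, 2, 2, 1, 1, the best is 6 at V. Subgame-perfect outcome: (T0, V) with payoffs (7, 6).

(T0, V)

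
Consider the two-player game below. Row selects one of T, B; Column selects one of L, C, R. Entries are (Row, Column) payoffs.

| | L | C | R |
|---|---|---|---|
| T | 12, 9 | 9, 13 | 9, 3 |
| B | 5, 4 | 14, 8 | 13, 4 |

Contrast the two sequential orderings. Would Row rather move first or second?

first

If Row leads: Column's best replies are T→C, B→C; Row's induced payoffs 9, 14; outcome (B, C), payoffs (14, 8).
If Column leads: Row's best replies are L→T, C→B, R→B; Column's induced payoffs 9, 8, 4; outcome (T, L), payoffs (12, 9).
Row gets 14 moving first and 12 moving second, so Row prefers to move first.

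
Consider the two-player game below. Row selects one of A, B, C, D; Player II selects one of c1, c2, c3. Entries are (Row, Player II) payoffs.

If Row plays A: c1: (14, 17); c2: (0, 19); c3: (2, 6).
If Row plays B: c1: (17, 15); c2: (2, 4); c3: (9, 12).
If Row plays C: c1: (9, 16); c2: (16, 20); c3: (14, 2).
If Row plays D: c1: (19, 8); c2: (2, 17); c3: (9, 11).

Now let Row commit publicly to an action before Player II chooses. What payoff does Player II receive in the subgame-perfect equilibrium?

Solve by backward induction (Row leads).
- A: BR = c2, leader payoff 0.
- B: BR = c1, leader payoff 17.
- C: BR = c2, leader payoff 16.
- D: BR = c2, leader payoff 2.
Among 0, 17, 16, 2, the best is 17 at B. Subgame-perfect outcome: (B, c1) with payoffs (17, 15).

15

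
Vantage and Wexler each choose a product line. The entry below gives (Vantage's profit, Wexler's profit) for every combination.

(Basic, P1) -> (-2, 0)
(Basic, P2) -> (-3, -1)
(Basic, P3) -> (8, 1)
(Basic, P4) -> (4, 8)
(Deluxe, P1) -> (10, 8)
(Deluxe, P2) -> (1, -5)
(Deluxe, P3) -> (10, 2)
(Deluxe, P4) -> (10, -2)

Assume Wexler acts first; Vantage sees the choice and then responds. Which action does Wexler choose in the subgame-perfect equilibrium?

P1

Work backward from Vantage's decision.
- P1 → Vantage plays Deluxe (best of -2, 10); Wexler gets 8.
- P2 → Vantage plays Deluxe (best of -3, 1); Wexler gets -5.
- P3 → Vantage plays Deluxe (best of 8, 10); Wexler gets 2.
- P4 → Vantage plays Deluxe (best of 4, 10); Wexler gets -2.
Wexler's induced payoffs are 8, -5, 2, -2, so Wexler commits to P1. Subgame-perfect outcome: (Deluxe, P1) with payoffs (10, 8).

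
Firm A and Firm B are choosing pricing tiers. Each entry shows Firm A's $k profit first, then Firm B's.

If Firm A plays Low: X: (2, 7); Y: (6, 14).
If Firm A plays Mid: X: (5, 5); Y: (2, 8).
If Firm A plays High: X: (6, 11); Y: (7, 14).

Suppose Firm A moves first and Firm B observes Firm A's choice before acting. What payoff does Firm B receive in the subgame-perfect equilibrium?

14

Firm B best-responds to each possible Firm A move:
- Low → Firm B plays Y (best of 7, 14); Firm A gets 6.
- Mid → Firm B plays Y (best of 5, 8); Firm A gets 2.
- High → Firm B plays Y (best of 11, 14); Firm A gets 7.
Among 6, 2, 7, the best is 7 at High. Subgame-perfect outcome: (High, Y) with payoffs (7, 14).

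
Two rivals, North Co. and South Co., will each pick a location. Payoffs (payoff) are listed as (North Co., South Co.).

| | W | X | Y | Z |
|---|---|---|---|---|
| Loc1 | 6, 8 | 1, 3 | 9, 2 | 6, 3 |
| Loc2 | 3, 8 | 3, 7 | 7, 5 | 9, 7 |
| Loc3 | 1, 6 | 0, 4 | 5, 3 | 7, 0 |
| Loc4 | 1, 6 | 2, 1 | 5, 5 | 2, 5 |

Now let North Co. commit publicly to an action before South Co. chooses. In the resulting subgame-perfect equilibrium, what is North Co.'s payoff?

6

South Co. best-responds to each possible North Co. move:
- Loc1 → South Co. plays W (best of 8, 3, 2, 3); North Co. gets 6.
- Loc2 → South Co. plays W (best of 8, 7, 5, 7); North Co. gets 3.
- Loc3 → South Co. plays W (best of 6, 4, 3, 0); North Co. gets 1.
- Loc4 → South Co. plays W (best of 6, 1, 5, 5); North Co. gets 1.
Among 6, 3, 1, 1, the best is 6 at Loc1. Subgame-perfect outcome: (Loc1, W) with payoffs (6, 8).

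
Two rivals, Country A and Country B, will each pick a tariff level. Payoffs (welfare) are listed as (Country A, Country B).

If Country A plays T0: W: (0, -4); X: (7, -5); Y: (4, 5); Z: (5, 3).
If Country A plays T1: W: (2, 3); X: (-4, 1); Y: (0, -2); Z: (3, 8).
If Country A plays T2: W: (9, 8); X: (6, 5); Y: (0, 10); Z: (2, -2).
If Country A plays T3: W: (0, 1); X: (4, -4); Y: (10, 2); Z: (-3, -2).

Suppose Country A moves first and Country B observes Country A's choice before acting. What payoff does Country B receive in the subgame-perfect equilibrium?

Solve by backward induction (Country A leads).
- T0 → Country B plays Y (best of -4, -5, 5, 3); Country A gets 4.
- T1 → Country B plays Z (best of 3, 1, -2, 8); Country A gets 3.
- T2 → Country B plays Y (best of 8, 5, 10, -2); Country A gets 0.
- T3 → Country B plays Y (best of 1, -4, 2, -2); Country A gets 10.
Among 4, 3, 0, 10, the best is 10 at T3. Subgame-perfect outcome: (T3, Y) with payoffs (10, 2).

2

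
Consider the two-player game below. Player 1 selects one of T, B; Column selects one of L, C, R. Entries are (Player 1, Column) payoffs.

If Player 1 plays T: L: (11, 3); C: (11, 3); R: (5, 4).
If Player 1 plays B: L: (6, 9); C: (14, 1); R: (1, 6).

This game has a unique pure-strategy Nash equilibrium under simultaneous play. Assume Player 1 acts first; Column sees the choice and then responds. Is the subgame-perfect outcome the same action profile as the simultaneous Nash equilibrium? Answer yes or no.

no

Work backward from Column's decision.
- T: Column compares 3, 3, 4 and picks R; Player 1 would get 5.
- B: Column compares 9, 1, 6 and picks L; Player 1 would get 6.
Maximizing over 5, 6, Player 1 chooses B. Subgame-perfect outcome: (B, L) with payoffs (6, 9).
Under simultaneous play:
Player 1's best replies: L→T; C→B; R→T.
Column's best replies: T→R; B→L.
The unique mutual best reply is (T, R), giving (5, 4).
Sequential outcome (B, L) differs from the Nash profile (T, R).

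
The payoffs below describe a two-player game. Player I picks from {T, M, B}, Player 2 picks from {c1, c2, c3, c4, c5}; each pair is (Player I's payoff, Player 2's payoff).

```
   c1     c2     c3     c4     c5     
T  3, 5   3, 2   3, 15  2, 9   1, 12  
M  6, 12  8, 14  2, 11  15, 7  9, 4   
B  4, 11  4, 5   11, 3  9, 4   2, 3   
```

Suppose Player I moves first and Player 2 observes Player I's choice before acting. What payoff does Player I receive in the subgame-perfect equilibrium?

Backward induction with Player I moving first.
- T → Player 2 plays c3 (best of 5, 2, 15, 9, 12); Player I gets 3.
- M → Player 2 plays c2 (best of 12, 14, 11, 7, 4); Player I gets 8.
- B → Player 2 plays c1 (best of 11, 5, 3, 4, 3); Player I gets 4.
Maximizing over 3, 8, 4, Player I chooses M. Subgame-perfect outcome: (M, c2) with payoffs (8, 14).

8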